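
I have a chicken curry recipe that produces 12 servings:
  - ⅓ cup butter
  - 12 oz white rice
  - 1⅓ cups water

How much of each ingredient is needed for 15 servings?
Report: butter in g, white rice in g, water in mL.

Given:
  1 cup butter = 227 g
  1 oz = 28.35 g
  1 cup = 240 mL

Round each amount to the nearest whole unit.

butter: 95 g; white rice: 425 g; water: 400 mL

Scaling factor: 15/12 = 5/4 = 1.25.
butter: 1/3 cup × 5/4 × 227 g/cup ≈ 95 g
white rice: 12 oz × 5/4 × 28.35 g/oz ≈ 425 g
water: 4/3 cup × 5/4 × 240 mL/cup = 400 mL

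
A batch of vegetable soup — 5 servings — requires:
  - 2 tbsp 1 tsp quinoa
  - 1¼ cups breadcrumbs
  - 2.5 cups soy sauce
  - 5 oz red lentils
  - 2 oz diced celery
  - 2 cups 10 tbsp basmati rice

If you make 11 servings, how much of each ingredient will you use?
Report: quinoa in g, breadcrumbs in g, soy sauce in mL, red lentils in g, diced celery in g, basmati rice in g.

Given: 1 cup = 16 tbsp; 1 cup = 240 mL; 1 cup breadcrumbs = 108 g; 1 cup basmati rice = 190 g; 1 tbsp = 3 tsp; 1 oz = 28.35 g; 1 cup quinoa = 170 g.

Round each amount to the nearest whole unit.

quinoa: 55 g; breadcrumbs: 297 g; soy sauce: 1320 mL; red lentils: 312 g; diced celery: 125 g; basmati rice: 1097 g

Scaling factor: 11/5 = 2.2.
quinoa: (2 tbsp + 1 tsp = 7/3 tbsp) × 11/5 ÷ 16 tbsp/cup × 170 g/cup ≈ 55 g
breadcrumbs: 1.25 cup × 11/5 × 108 g/cup = 297 g
soy sauce: 2.5 cup × 11/5 × 240 mL/cup = 1320 mL
red lentils: 5 oz × 11/5 × 28.35 g/oz ≈ 312 g
diced celery: 2 oz × 11/5 × 28.35 g/oz ≈ 125 g
basmati rice: (2 cup + 10 tbsp = 2.625 cup) × 11/5 × 190 g/cup ≈ 1097 g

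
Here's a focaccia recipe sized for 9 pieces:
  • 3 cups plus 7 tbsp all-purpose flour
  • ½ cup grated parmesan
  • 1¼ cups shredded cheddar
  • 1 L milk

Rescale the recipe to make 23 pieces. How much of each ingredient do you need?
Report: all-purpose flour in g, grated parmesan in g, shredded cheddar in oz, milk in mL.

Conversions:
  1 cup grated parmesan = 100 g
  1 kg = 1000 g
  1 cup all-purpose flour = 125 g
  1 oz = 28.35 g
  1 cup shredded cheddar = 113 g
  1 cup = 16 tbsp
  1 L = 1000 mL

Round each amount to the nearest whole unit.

all-purpose flour: 1098 g; grated parmesan: 128 g; shredded cheddar: 13 oz; milk: 2556 mL

Scaling factor: 23/9.
all-purpose flour: (3 cup + 7 tbsp = 3.4375 cup) × 23/9 × 125 g/cup ≈ 1098 g
grated parmesan: 0.5 cup × 23/9 × 100 g/cup ≈ 128 g
shredded cheddar: 1.25 cup × 23/9 × 113 g/cup ÷ 28.35 g/oz ≈ 13 oz
milk: 1 L × 23/9 × 1000 mL/L ≈ 2556 mL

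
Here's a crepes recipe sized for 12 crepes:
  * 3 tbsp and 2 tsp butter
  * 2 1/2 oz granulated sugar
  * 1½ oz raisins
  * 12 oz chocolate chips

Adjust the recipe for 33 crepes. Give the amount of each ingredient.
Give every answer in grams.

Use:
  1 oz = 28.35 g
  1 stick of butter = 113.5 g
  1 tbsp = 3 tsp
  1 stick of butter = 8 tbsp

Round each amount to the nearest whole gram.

Scaling factor: 33/12 = 11/4 = 2.75.
butter: (3 tbsp + 2 tsp = 11/3 tbsp) × 11/4 ÷ 8 tbsp/stick × 113.5 g/stick ≈ 143 g
granulated sugar: 2.5 oz × 11/4 × 28.35 g/oz ≈ 195 g
raisins: 1.5 oz × 11/4 × 28.35 g/oz ≈ 117 g
chocolate chips: 12 oz × 11/4 × 28.35 g/oz ≈ 936 g

butter: 143 g; granulated sugar: 195 g; raisins: 117 g; chocolate chips: 936 g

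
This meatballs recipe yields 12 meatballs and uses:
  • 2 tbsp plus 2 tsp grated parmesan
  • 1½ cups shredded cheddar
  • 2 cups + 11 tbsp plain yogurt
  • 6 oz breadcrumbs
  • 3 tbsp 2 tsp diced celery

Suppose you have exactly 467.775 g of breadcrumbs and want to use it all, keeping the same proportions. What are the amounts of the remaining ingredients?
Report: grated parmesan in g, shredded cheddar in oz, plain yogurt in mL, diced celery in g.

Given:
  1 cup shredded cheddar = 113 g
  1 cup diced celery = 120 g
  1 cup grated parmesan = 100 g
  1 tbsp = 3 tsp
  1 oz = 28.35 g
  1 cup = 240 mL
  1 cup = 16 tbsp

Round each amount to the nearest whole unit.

grated parmesan: 46 g; shredded cheddar: 16 oz; plain yogurt: 1774 mL; diced celery: 76 g

The original recipe has 170.1 g of breadcrumbs, so the scaling factor is 467.775 ÷ 170.1 = 11/4 = 2.75.
grated parmesan: (2 tbsp + 2 tsp = 8/3 tbsp) × 11/4 ÷ 16 tbsp/cup × 100 g/cup ≈ 46 g
shredded cheddar: 1.5 cup × 11/4 × 113 g/cup ÷ 28.35 g/oz ≈ 16 oz
plain yogurt: (2 cup + 11 tbsp = 2.6875 cup) × 11/4 × 240 mL/cup ≈ 1774 mL
diced celery: (3 tbsp + 2 tsp = 11/3 tbsp) × 11/4 ÷ 16 tbsp/cup × 120 g/cup ≈ 76 g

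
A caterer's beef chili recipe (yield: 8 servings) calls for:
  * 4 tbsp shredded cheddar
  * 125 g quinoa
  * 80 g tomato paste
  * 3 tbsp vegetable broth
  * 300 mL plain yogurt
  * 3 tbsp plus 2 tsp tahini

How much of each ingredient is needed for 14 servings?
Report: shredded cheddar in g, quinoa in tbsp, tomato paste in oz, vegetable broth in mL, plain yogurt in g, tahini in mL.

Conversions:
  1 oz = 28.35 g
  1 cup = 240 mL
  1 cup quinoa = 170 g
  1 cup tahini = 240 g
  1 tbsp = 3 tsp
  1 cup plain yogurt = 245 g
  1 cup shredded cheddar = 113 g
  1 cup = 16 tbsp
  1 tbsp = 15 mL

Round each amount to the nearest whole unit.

Scaling factor: 14/8 = 7/4 = 1.75.
shredded cheddar: 4 tbsp × 7/4 ÷ 16 tbsp/cup × 113 g/cup ≈ 49 g
quinoa: 125 g × 7/4 ÷ 170 g/cup × 16 tbsp/cup ≈ 21 tbsp
tomato paste: 80 g × 7/4 ÷ 28.35 g/oz ≈ 5 oz
vegetable broth: 3 tbsp × 7/4 × 15 mL/tbsp ≈ 79 mL
plain yogurt: 300 mL × 7/4 ÷ 240 mL/cup × 245 g/cup ≈ 536 g
tahini: (3 tbsp + 2 tsp = 11/3 tbsp) × 7/4 × 15 mL/tbsp ≈ 96 mL

shredded cheddar: 49 g; quinoa: 21 tbsp; tomato paste: 5 oz; vegetable broth: 79 mL; plain yogurt: 536 g; tahini: 96 mL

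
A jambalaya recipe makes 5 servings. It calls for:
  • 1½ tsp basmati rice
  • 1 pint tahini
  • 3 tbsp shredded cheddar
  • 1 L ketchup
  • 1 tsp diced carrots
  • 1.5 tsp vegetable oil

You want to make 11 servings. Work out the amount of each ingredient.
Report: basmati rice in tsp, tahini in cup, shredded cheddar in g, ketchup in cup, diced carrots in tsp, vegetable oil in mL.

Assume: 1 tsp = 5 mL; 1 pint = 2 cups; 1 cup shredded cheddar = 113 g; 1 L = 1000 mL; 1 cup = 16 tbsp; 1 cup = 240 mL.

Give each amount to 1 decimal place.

basmati rice: 3.3 tsp; tahini: 4.4 cup; shredded cheddar: 46.6 g; ketchup: 9.2 cup; diced carrots: 2.2 tsp; vegetable oil: 16.5 mL

Scaling factor: 11/5 = 2.2.
basmati rice: 1.5 tsp × 11/5 = 3.3 tsp
tahini: 1 pint × 11/5 × 2 cup/pint = 4.4 cup
shredded cheddar: 3 tbsp × 11/5 ÷ 16 tbsp/cup × 113 g/cup ≈ 46.6 g
ketchup: 1 L × 11/5 × 1000 mL/L ÷ 240 mL/cup ≈ 9.2 cup
diced carrots: 1 tsp × 11/5 = 2.2 tsp
vegetable oil: 1.5 tsp × 11/5 × 5 mL/tsp = 16.5 mL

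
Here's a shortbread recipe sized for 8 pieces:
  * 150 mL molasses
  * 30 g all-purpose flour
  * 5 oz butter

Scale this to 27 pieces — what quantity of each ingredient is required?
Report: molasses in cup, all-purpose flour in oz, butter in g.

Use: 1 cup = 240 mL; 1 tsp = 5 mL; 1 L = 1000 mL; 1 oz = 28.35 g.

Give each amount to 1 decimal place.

molasses: 2.1 cup; all-purpose flour: 3.6 oz; butter: 478.4 g

Scaling factor: 27/8 = 3.375.
molasses: 150 mL × 27/8 ÷ 240 mL/cup ≈ 2.1 cup
all-purpose flour: 30 g × 27/8 ÷ 28.35 g/oz ≈ 3.6 oz
butter: 5 oz × 27/8 × 28.35 g/oz ≈ 478.4 g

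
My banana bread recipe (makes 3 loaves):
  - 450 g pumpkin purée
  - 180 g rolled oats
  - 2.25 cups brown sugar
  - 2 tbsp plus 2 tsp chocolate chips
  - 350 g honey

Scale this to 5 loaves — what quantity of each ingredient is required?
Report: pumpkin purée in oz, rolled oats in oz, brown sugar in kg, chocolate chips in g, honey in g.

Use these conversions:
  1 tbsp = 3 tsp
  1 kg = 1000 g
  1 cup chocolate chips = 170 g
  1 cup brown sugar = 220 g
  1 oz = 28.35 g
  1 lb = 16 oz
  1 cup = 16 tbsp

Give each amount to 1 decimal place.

pumpkin purée: 26.5 oz; rolled oats: 10.6 oz; brown sugar: 0.8 kg; chocolate chips: 47.2 g; honey: 583.3 g

Scaling factor: 5/3.
pumpkin purée: 450 g × 5/3 ÷ 28.35 g/oz ≈ 26.5 oz
rolled oats: 180 g × 5/3 ÷ 28.35 g/oz ≈ 10.6 oz
brown sugar: 2.25 cup × 5/3 × 220 g/cup ÷ 1000 g/kg ≈ 0.8 kg
chocolate chips: (2 tbsp + 2 tsp = 8/3 tbsp) × 5/3 ÷ 16 tbsp/cup × 170 g/cup ≈ 47.2 g
honey: 350 g × 5/3 ≈ 583.3 g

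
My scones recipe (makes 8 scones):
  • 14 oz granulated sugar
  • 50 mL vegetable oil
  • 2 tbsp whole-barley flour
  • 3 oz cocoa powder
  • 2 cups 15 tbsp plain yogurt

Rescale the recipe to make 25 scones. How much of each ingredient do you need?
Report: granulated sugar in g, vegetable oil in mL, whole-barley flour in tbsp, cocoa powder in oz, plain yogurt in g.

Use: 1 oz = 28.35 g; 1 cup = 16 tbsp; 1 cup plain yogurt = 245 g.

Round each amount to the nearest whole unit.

granulated sugar: 1240 g; vegetable oil: 156 mL; whole-barley flour: 6 tbsp; cocoa powder: 9 oz; plain yogurt: 2249 g

Scaling factor: 25/8 = 3.125.
granulated sugar: 14 oz × 25/8 × 28.35 g/oz ≈ 1240 g
vegetable oil: 50 mL × 25/8 ≈ 156 mL
whole-barley flour: 2 tbsp × 25/8 ≈ 6 tbsp
cocoa powder: 3 oz × 25/8 ≈ 9 oz
plain yogurt: (2 cup + 15 tbsp = 2.9375 cup) × 25/8 × 245 g/cup ≈ 2249 g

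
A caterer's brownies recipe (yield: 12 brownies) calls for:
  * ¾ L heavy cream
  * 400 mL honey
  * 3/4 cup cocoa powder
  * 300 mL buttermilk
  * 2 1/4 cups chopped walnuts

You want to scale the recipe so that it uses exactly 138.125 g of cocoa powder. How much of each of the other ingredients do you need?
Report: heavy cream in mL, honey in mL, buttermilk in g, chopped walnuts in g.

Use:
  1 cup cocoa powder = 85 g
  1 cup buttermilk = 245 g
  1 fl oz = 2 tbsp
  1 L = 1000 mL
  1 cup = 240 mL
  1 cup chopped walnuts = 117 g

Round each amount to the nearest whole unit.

heavy cream: 1625 mL; honey: 867 mL; buttermilk: 664 g; chopped walnuts: 570 g

The original recipe has 63.75 g of cocoa powder, so the scaling factor is 138.125 ÷ 63.75 = 13/6.
heavy cream: 0.75 L × 13/6 × 1000 mL/L = 1625 mL
honey: 400 mL × 13/6 ≈ 867 mL
buttermilk: 300 mL × 13/6 ÷ 240 mL/cup × 245 g/cup ≈ 664 g
chopped walnuts: 2.25 cup × 13/6 × 117 g/cup ≈ 570 g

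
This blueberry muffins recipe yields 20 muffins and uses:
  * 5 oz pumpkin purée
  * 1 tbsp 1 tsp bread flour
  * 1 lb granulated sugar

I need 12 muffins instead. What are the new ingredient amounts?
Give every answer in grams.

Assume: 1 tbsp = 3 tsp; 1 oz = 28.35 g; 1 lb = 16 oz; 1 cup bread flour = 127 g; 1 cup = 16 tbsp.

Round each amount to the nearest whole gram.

pumpkin purée: 85 g; bread flour: 6 g; granulated sugar: 272 g

Scaling factor: 12/20 = 3/5 = 0.6.
pumpkin purée: 5 oz × 3/5 × 28.35 g/oz ≈ 85 g
bread flour: (1 tbsp + 1 tsp = 4/3 tbsp) × 3/5 ÷ 16 tbsp/cup × 127 g/cup ≈ 6 g
granulated sugar: 1 lb × 3/5 × 16 oz/lb × 28.35 g/oz ≈ 272 g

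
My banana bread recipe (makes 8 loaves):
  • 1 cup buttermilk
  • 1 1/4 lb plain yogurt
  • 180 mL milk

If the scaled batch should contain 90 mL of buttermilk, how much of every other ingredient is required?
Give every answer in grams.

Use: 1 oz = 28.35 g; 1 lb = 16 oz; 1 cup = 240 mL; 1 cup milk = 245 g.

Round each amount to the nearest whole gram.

plain yogurt: 213 g; milk: 69 g

The original recipe has 240 mL of buttermilk, so the scaling factor is 90 ÷ 240 = 3/8 = 0.375.
plain yogurt: 1.25 lb × 3/8 × 16 oz/lb × 28.35 g/oz ≈ 213 g
milk: 180 mL × 3/8 ÷ 240 mL/cup × 245 g/cup ≈ 69 g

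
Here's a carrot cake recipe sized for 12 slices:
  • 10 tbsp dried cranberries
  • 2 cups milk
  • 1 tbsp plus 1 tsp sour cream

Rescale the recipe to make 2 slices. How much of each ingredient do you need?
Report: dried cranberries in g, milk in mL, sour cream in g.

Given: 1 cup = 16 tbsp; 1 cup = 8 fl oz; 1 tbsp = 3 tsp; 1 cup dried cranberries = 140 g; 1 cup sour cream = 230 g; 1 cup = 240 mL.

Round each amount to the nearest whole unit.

Scaling factor: 2/12 = 1/6.
dried cranberries: 10 tbsp × 1/6 ÷ 16 tbsp/cup × 140 g/cup ≈ 15 g
milk: 2 cup × 1/6 × 240 mL/cup = 80 mL
sour cream: (1 tbsp + 1 tsp = 4/3 tbsp) × 1/6 ÷ 16 tbsp/cup × 230 g/cup ≈ 3 g

dried cranberries: 15 g; milk: 80 mL; sour cream: 3 g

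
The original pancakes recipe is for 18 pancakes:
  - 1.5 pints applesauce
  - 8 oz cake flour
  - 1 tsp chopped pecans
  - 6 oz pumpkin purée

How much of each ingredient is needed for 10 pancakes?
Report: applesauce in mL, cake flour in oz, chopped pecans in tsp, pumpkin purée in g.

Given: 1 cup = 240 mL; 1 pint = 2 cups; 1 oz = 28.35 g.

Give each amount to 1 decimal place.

applesauce: 400.0 mL; cake flour: 4.4 oz; chopped pecans: 0.6 tsp; pumpkin purée: 94.5 g

Scaling factor: 10/18 = 5/9.
applesauce: 1.5 pint × 5/9 × 2 cup/pint × 240 mL/cup = 400.0 mL
cake flour: 8 oz × 5/9 ≈ 4.4 oz
chopped pecans: 1 tsp × 5/9 ≈ 0.6 tsp
pumpkin purée: 6 oz × 5/9 × 28.35 g/oz = 94.5 g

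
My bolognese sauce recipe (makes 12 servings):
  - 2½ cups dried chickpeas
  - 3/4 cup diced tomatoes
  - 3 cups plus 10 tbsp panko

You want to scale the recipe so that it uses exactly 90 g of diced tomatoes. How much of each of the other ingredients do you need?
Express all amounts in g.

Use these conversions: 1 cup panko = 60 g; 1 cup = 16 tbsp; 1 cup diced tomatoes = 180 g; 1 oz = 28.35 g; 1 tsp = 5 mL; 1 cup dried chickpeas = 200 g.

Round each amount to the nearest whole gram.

The original recipe has 135 g of diced tomatoes, so the scaling factor is 90 ÷ 135 = 2/3.
dried chickpeas: 2.5 cup × 2/3 × 200 g/cup ≈ 333 g
panko: (3 cup + 10 tbsp = 3.625 cup) × 2/3 × 60 g/cup = 145 g

dried chickpeas: 333 g; panko: 145 g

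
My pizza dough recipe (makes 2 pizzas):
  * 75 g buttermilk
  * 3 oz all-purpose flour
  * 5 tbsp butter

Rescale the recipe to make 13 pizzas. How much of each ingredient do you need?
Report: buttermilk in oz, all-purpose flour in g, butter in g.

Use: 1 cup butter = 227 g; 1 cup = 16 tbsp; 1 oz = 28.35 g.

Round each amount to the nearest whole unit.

buttermilk: 17 oz; all-purpose flour: 553 g; butter: 461 g

Scaling factor: 13/2 = 6.5.
buttermilk: 75 g × 13/2 ÷ 28.35 g/oz ≈ 17 oz
all-purpose flour: 3 oz × 13/2 × 28.35 g/oz ≈ 553 g
butter: 5 tbsp × 13/2 ÷ 16 tbsp/cup × 227 g/cup ≈ 461 g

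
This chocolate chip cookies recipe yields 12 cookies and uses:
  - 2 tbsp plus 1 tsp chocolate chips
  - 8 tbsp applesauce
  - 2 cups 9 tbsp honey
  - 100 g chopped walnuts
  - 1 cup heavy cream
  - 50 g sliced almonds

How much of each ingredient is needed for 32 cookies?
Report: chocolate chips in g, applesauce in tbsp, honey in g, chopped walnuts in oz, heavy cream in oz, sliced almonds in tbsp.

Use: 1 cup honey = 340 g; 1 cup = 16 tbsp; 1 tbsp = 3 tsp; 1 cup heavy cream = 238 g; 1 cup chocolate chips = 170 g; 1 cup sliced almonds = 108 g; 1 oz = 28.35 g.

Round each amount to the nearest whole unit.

chocolate chips: 66 g; applesauce: 21 tbsp; honey: 2323 g; chopped walnuts: 9 oz; heavy cream: 22 oz; sliced almonds: 20 tbsp

Scaling factor: 32/12 = 8/3.
chocolate chips: (2 tbsp + 1 tsp = 7/3 tbsp) × 8/3 ÷ 16 tbsp/cup × 170 g/cup ≈ 66 g
applesauce: 8 tbsp × 8/3 ≈ 21 tbsp
honey: (2 cup + 9 tbsp = 2.5625 cup) × 8/3 × 340 g/cup ≈ 2323 g
chopped walnuts: 100 g × 8/3 ÷ 28.35 g/oz ≈ 9 oz
heavy cream: 1 cup × 8/3 × 238 g/cup ÷ 28.35 g/oz ≈ 22 oz
sliced almonds: 50 g × 8/3 ÷ 108 g/cup × 16 tbsp/cup ≈ 20 tbsp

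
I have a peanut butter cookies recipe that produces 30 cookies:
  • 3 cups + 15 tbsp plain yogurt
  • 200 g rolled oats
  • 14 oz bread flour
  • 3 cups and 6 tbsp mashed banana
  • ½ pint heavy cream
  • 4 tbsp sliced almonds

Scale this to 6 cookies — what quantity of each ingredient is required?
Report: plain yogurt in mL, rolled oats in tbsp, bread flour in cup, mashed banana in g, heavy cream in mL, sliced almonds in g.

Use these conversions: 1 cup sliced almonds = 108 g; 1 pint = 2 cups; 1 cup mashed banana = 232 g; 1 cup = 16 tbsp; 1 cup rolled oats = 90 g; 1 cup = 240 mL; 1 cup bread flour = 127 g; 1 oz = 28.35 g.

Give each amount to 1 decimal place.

Scaling factor: 6/30 = 1/5 = 0.2.
plain yogurt: (3 cup + 15 tbsp = 3.9375 cup) × 1/5 × 240 mL/cup = 189.0 mL
rolled oats: 200 g × 1/5 ÷ 90 g/cup × 16 tbsp/cup ≈ 7.1 tbsp
bread flour: 14 oz × 1/5 × 28.35 g/oz ÷ 127 g/cup ≈ 0.6 cup
mashed banana: (3 cup + 6 tbsp = 3.375 cup) × 1/5 × 232 g/cup = 156.6 g
heavy cream: 0.5 pint × 1/5 × 2 cup/pint × 240 mL/cup = 48.0 mL
sliced almonds: 4 tbsp × 1/5 ÷ 16 tbsp/cup × 108 g/cup = 5.4 g

plain yogurt: 189.0 mL; rolled oats: 7.1 tbsp; bread flour: 0.6 cup; mashed banana: 156.6 g; heavy cream: 48.0 mL; sliced almonds: 5.4 g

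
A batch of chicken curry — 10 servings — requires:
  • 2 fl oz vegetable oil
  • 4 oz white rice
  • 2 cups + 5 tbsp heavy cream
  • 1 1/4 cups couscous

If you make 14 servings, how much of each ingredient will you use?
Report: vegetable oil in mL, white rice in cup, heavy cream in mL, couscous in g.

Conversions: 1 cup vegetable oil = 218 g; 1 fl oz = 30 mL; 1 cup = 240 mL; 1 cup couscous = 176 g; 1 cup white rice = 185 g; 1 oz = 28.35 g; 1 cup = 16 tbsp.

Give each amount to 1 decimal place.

vegetable oil: 84.0 mL; white rice: 0.9 cup; heavy cream: 777.0 mL; couscous: 308.0 g

Scaling factor: 14/10 = 7/5 = 1.4.
vegetable oil: 2 fl oz × 7/5 × 30 mL/fl oz = 84.0 mL
white rice: 4 oz × 7/5 × 28.35 g/oz ÷ 185 g/cup ≈ 0.9 cup
heavy cream: (2 cup + 5 tbsp = 2.3125 cup) × 7/5 × 240 mL/cup = 777.0 mL
couscous: 1.25 cup × 7/5 × 176 g/cup = 308.0 g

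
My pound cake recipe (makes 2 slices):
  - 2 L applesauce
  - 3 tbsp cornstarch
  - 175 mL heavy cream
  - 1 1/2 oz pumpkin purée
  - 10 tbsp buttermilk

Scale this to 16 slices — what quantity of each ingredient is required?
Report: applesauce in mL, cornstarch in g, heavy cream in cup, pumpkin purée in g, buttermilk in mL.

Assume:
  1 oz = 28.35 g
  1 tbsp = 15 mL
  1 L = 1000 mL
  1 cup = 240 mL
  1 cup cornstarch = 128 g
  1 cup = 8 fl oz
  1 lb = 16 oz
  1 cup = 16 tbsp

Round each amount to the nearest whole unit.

Scaling factor: 16/2 = 8.
applesauce: 2 L × 8 × 1000 mL/L = 16000 mL
cornstarch: 3 tbsp × 8 ÷ 16 tbsp/cup × 128 g/cup = 192 g
heavy cream: 175 mL × 8 ÷ 240 mL/cup ≈ 6 cup
pumpkin purée: 1.5 oz × 8 × 28.35 g/oz ≈ 340 g
buttermilk: 10 tbsp × 8 × 15 mL/tbsp = 1200 mL

applesauce: 16000 mL; cornstarch: 192 g; heavy cream: 6 cup; pumpkin purée: 340 g; buttermilk: 1200 mL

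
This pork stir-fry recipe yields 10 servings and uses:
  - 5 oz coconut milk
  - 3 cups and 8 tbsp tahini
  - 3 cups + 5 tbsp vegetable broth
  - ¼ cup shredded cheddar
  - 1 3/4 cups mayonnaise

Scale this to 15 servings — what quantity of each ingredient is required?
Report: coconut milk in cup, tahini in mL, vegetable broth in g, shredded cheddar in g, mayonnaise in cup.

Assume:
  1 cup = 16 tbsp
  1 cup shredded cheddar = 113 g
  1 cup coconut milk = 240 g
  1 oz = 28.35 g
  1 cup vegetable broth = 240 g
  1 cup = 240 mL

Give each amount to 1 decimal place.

coconut milk: 0.9 cup; tahini: 1260.0 mL; vegetable broth: 1192.5 g; shredded cheddar: 42.4 g; mayonnaise: 2.6 cup

Scaling factor: 15/10 = 3/2 = 1.5.
coconut milk: 5 oz × 3/2 × 28.35 g/oz ÷ 240 g/cup ≈ 0.9 cup
tahini: (3 cup + 8 tbsp = 3.5 cup) × 3/2 × 240 mL/cup = 1260.0 mL
vegetable broth: (3 cup + 5 tbsp = 3.3125 cup) × 3/2 × 240 g/cup = 1192.5 g
shredded cheddar: 0.25 cup × 3/2 × 113 g/cup ≈ 42.4 g
mayonnaise: 1.75 cup × 3/2 ≈ 2.6 cup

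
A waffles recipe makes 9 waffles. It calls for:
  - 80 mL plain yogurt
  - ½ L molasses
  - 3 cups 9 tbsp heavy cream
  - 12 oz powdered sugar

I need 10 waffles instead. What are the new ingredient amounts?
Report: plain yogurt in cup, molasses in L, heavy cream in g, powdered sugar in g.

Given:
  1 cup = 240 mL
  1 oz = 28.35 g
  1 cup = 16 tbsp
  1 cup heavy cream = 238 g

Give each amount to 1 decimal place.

plain yogurt: 0.4 cup; molasses: 0.6 L; heavy cream: 942.1 g; powdered sugar: 378.0 g

Scaling factor: 10/9.
plain yogurt: 80 mL × 10/9 ÷ 240 mL/cup ≈ 0.4 cup
molasses: 0.5 L × 10/9 ≈ 0.6 L
heavy cream: (3 cup + 9 tbsp = 3.5625 cup) × 10/9 × 238 g/cup ≈ 942.1 g
powdered sugar: 12 oz × 10/9 × 28.35 g/oz = 378.0 g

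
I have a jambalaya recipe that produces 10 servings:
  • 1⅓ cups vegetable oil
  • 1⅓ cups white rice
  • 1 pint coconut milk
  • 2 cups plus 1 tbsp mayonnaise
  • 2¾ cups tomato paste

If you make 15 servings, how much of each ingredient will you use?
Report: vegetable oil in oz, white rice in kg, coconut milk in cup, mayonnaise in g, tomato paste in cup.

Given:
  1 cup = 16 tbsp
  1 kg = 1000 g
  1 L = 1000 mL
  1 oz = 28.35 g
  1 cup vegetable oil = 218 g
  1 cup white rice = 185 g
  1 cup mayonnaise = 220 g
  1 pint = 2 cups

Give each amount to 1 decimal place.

Scaling factor: 15/10 = 3/2 = 1.5.
vegetable oil: 4/3 cup × 3/2 × 218 g/cup ÷ 28.35 g/oz ≈ 15.4 oz
white rice: 4/3 cup × 3/2 × 185 g/cup ÷ 1000 g/kg ≈ 0.4 kg
coconut milk: 1 pint × 3/2 × 2 cup/pint = 3.0 cup
mayonnaise: (2 cup + 1 tbsp = 2.0625 cup) × 3/2 × 220 g/cup ≈ 680.6 g
tomato paste: 2.75 cup × 3/2 ≈ 4.1 cup

vegetable oil: 15.4 oz; white rice: 0.4 kg; coconut milk: 3.0 cup; mayonnaise: 680.6 g; tomato paste: 4.1 cup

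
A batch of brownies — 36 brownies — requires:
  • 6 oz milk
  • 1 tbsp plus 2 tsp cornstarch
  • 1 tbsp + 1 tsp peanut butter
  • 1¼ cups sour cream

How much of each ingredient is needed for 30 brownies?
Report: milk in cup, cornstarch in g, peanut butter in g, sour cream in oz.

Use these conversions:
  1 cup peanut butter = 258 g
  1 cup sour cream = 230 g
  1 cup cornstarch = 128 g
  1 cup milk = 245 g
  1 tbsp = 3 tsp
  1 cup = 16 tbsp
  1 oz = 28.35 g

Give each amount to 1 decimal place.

Scaling factor: 30/36 = 5/6.
milk: 6 oz × 5/6 × 28.35 g/oz ÷ 245 g/cup ≈ 0.6 cup
cornstarch: (1 tbsp + 2 tsp = 5/3 tbsp) × 5/6 ÷ 16 tbsp/cup × 128 g/cup ≈ 11.1 g
peanut butter: (1 tbsp + 1 tsp = 4/3 tbsp) × 5/6 ÷ 16 tbsp/cup × 258 g/cup ≈ 17.9 g
sour cream: 1.25 cup × 5/6 × 230 g/cup ÷ 28.35 g/oz ≈ 8.5 oz

milk: 0.6 cup; cornstarch: 11.1 g; peanut butter: 17.9 g; sour cream: 8.5 oz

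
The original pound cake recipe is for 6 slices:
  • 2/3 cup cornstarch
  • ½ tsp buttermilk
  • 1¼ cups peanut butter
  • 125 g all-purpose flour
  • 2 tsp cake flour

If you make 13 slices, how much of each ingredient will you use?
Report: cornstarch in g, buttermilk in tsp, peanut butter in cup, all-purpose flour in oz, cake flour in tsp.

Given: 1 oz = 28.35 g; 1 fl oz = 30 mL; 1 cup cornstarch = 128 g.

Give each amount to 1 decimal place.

cornstarch: 184.9 g; buttermilk: 1.1 tsp; peanut butter: 2.7 cup; all-purpose flour: 9.6 oz; cake flour: 4.3 tsp

Scaling factor: 13/6.
cornstarch: 2/3 cup × 13/6 × 128 g/cup ≈ 184.9 g
buttermilk: 0.5 tsp × 13/6 ≈ 1.1 tsp
peanut butter: 1.25 cup × 13/6 ≈ 2.7 cup
all-purpose flour: 125 g × 13/6 ÷ 28.35 g/oz ≈ 9.6 oz
cake flour: 2 tsp × 13/6 ≈ 4.3 tsp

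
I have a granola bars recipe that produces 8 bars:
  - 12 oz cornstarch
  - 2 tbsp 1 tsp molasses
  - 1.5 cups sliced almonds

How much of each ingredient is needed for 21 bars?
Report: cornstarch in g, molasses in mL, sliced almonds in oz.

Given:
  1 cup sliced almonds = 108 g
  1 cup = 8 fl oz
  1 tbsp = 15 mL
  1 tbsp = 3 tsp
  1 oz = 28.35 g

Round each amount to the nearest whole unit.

Scaling factor: 21/8 = 2.625.
cornstarch: 12 oz × 21/8 × 28.35 g/oz ≈ 893 g
molasses: (2 tbsp + 1 tsp = 7/3 tbsp) × 21/8 × 15 mL/tbsp ≈ 92 mL
sliced almonds: 1.5 cup × 21/8 × 108 g/cup ÷ 28.35 g/oz = 15 oz

cornstarch: 893 g; molasses: 92 mL; sliced almonds: 15 oz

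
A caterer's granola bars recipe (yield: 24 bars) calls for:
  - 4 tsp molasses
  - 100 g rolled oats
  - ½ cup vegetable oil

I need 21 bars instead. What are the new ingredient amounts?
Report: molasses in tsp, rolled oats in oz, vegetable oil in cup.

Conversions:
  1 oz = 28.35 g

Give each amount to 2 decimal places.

molasses: 3.50 tsp; rolled oats: 3.09 oz; vegetable oil: 0.44 cup

Scaling factor: 21/24 = 7/8 = 0.875.
molasses: 4 tsp × 7/8 = 3.50 tsp
rolled oats: 100 g × 7/8 ÷ 28.35 g/oz ≈ 3.09 oz
vegetable oil: 0.5 cup × 7/8 ≈ 0.44 cup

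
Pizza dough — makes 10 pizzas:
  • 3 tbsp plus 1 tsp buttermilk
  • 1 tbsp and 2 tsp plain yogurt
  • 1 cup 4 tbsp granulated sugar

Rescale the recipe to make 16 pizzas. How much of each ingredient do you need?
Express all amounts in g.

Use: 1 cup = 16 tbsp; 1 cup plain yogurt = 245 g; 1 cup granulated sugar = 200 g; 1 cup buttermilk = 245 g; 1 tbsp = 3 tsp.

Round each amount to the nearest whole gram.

buttermilk: 82 g; plain yogurt: 41 g; granulated sugar: 400 g

Scaling factor: 16/10 = 8/5 = 1.6.
buttermilk: (3 tbsp + 1 tsp = 10/3 tbsp) × 8/5 ÷ 16 tbsp/cup × 245 g/cup ≈ 82 g
plain yogurt: (1 tbsp + 2 tsp = 5/3 tbsp) × 8/5 ÷ 16 tbsp/cup × 245 g/cup ≈ 41 g
granulated sugar: (1 cup + 4 tbsp = 1.25 cup) × 8/5 × 200 g/cup = 400 g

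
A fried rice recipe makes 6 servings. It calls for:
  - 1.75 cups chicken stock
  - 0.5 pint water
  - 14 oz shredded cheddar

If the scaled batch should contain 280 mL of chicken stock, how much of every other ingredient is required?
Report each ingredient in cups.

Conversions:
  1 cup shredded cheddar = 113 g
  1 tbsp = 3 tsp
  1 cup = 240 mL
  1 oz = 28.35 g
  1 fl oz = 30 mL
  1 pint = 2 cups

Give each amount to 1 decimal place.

The original recipe has 420 mL of chicken stock, so the scaling factor is 280 ÷ 420 = 2/3.
water: 0.5 pint × 2/3 × 2 cup/pint ≈ 0.7 cup
shredded cheddar: 14 oz × 2/3 × 28.35 g/oz ÷ 113 g/cup ≈ 2.3 cup

water: 0.7 cup; shredded cheddar: 2.3 cup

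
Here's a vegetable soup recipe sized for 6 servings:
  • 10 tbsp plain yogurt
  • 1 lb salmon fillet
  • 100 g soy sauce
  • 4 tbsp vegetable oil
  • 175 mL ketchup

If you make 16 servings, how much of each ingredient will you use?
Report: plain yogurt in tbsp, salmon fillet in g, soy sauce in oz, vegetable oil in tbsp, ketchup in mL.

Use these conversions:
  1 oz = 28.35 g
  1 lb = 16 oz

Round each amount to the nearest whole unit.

Scaling factor: 16/6 = 8/3.
plain yogurt: 10 tbsp × 8/3 ≈ 27 tbsp
salmon fillet: 1 lb × 8/3 × 16 oz/lb × 28.35 g/oz ≈ 1210 g
soy sauce: 100 g × 8/3 ÷ 28.35 g/oz ≈ 9 oz
vegetable oil: 4 tbsp × 8/3 ≈ 11 tbsp
ketchup: 175 mL × 8/3 ≈ 467 mL

plain yogurt: 27 tbsp; salmon fillet: 1210 g; soy sauce: 9 oz; vegetable oil: 11 tbsp; ketchup: 467 mL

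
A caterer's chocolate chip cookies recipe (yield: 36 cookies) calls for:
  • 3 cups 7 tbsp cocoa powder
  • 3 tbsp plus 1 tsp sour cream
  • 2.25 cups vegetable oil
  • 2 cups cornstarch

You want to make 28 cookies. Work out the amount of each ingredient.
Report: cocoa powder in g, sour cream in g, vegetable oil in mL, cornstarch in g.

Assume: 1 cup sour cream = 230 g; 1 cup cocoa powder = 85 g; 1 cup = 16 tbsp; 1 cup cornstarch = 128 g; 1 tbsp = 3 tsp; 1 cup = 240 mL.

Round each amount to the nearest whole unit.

cocoa powder: 227 g; sour cream: 37 g; vegetable oil: 420 mL; cornstarch: 199 g

Scaling factor: 28/36 = 7/9.
cocoa powder: (3 cup + 7 tbsp = 3.4375 cup) × 7/9 × 85 g/cup ≈ 227 g
sour cream: (3 tbsp + 1 tsp = 10/3 tbsp) × 7/9 ÷ 16 tbsp/cup × 230 g/cup ≈ 37 g
vegetable oil: 2.25 cup × 7/9 × 240 mL/cup = 420 mL
cornstarch: 2 cup × 7/9 × 128 g/cup ≈ 199 g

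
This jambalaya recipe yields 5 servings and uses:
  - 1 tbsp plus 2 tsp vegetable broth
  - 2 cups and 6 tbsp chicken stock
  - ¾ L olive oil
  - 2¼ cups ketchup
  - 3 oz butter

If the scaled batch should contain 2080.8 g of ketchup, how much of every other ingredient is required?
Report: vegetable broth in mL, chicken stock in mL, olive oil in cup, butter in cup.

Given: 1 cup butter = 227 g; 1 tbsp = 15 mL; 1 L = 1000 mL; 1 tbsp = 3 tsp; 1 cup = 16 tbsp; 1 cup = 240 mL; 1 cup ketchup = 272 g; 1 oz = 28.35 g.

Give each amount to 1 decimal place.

vegetable broth: 85.0 mL; chicken stock: 1938.0 mL; olive oil: 10.6 cup; butter: 1.3 cup

The original recipe has 612 g of ketchup, so the scaling factor is 2080.8 ÷ 612 = 17/5 = 3.4.
vegetable broth: (1 tbsp + 2 tsp = 5/3 tbsp) × 17/5 × 15 mL/tbsp = 85.0 mL
chicken stock: (2 cup + 6 tbsp = 2.375 cup) × 17/5 × 240 mL/cup = 1938.0 mL
olive oil: 0.75 L × 17/5 × 1000 mL/L ÷ 240 mL/cup ≈ 10.6 cup
butter: 3 oz × 17/5 × 28.35 g/oz ÷ 227 g/cup ≈ 1.3 cup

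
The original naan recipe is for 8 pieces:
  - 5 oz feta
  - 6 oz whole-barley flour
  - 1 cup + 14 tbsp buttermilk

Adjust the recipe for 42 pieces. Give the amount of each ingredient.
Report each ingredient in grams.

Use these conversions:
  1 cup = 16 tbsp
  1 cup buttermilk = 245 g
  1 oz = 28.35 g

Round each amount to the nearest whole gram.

Scaling factor: 42/8 = 21/4 = 5.25.
feta: 5 oz × 21/4 × 28.35 g/oz ≈ 744 g
whole-barley flour: 6 oz × 21/4 × 28.35 g/oz ≈ 893 g
buttermilk: (1 cup + 14 tbsp = 1.875 cup) × 21/4 × 245 g/cup ≈ 2412 g

feta: 744 g; whole-barley flour: 893 g; buttermilk: 2412 g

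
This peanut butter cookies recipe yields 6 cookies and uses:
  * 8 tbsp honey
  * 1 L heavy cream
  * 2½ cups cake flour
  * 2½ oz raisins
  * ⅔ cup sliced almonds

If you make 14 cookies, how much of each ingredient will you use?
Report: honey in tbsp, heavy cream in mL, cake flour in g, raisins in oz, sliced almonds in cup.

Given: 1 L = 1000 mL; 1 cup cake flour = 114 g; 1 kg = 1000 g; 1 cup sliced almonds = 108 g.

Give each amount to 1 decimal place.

honey: 18.7 tbsp; heavy cream: 2333.3 mL; cake flour: 665.0 g; raisins: 5.8 oz; sliced almonds: 1.6 cup

Scaling factor: 14/6 = 7/3.
honey: 8 tbsp × 7/3 ≈ 18.7 tbsp
heavy cream: 1 L × 7/3 × 1000 mL/L ≈ 2333.3 mL
cake flour: 2.5 cup × 7/3 × 114 g/cup = 665.0 g
raisins: 2.5 oz × 7/3 ≈ 5.8 oz
sliced almonds: 2/3 cup × 7/3 ≈ 1.6 cup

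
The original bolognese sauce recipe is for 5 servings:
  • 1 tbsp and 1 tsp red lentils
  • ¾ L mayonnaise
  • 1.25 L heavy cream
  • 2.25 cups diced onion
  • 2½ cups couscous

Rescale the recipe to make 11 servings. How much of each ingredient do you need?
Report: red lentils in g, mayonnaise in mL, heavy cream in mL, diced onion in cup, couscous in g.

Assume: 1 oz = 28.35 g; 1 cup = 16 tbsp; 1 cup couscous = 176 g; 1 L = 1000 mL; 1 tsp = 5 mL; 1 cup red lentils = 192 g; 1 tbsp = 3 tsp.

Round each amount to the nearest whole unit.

Scaling factor: 11/5 = 2.2.
red lentils: (1 tbsp + 1 tsp = 4/3 tbsp) × 11/5 ÷ 16 tbsp/cup × 192 g/cup ≈ 35 g
mayonnaise: 0.75 L × 11/5 × 1000 mL/L = 1650 mL
heavy cream: 1.25 L × 11/5 × 1000 mL/L = 2750 mL
diced onion: 2.25 cup × 11/5 ≈ 5 cup
couscous: 2.5 cup × 11/5 × 176 g/cup = 968 g

red lentils: 35 g; mayonnaise: 1650 mL; heavy cream: 2750 mL; diced onion: 5 cup; couscous: 968 g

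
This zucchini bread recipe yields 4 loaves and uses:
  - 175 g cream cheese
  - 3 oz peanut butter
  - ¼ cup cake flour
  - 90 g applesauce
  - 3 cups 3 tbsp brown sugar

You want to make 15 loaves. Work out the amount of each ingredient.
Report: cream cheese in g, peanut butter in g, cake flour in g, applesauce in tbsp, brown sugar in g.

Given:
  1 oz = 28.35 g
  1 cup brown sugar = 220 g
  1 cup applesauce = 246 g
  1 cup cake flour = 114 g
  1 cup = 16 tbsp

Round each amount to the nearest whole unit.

Scaling factor: 15/4 = 3.75.
cream cheese: 175 g × 15/4 ≈ 656 g
peanut butter: 3 oz × 15/4 × 28.35 g/oz ≈ 319 g
cake flour: 0.25 cup × 15/4 × 114 g/cup ≈ 107 g
applesauce: 90 g × 15/4 ÷ 246 g/cup × 16 tbsp/cup ≈ 22 tbsp
brown sugar: (3 cup + 3 tbsp = 3.1875 cup) × 15/4 × 220 g/cup ≈ 2630 g

cream cheese: 656 g; peanut butter: 319 g; cake flour: 107 g; applesauce: 22 tbsp; brown sugar: 2630 g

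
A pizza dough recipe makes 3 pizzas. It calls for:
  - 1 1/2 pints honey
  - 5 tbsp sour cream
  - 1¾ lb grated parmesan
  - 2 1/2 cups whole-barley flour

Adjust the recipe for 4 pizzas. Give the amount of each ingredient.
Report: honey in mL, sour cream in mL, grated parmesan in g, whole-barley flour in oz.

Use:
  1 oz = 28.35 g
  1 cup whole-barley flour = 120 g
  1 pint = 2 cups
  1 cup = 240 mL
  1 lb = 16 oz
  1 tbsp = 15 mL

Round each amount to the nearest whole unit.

honey: 960 mL; sour cream: 100 mL; grated parmesan: 1058 g; whole-barley flour: 14 oz

Scaling factor: 4/3.
honey: 1.5 pint × 4/3 × 2 cup/pint × 240 mL/cup = 960 mL
sour cream: 5 tbsp × 4/3 × 15 mL/tbsp = 100 mL
grated parmesan: 1.75 lb × 4/3 × 16 oz/lb × 28.35 g/oz ≈ 1058 g
whole-barley flour: 2.5 cup × 4/3 × 120 g/cup ÷ 28.35 g/oz ≈ 14 oz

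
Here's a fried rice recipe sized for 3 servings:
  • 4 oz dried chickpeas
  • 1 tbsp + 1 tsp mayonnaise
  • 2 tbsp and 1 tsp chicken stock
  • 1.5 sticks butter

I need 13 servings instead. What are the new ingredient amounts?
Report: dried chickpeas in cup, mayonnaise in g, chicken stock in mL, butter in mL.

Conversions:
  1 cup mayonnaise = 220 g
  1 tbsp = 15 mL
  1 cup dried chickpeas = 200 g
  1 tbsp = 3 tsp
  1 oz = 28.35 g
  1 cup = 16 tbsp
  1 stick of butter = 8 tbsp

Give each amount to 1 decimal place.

Scaling factor: 13/3.
dried chickpeas: 4 oz × 13/3 × 28.35 g/oz ÷ 200 g/cup ≈ 2.5 cup
mayonnaise: (1 tbsp + 1 tsp = 4/3 tbsp) × 13/3 ÷ 16 tbsp/cup × 220 g/cup ≈ 79.4 g
chicken stock: (2 tbsp + 1 tsp = 7/3 tbsp) × 13/3 × 15 mL/tbsp ≈ 151.7 mL
butter: 1.5 stick × 13/3 × 8 tbsp/stick × 15 mL/tbsp = 780.0 mL

dried chickpeas: 2.5 cup; mayonnaise: 79.4 g; chicken stock: 151.7 mL; butter: 780.0 mL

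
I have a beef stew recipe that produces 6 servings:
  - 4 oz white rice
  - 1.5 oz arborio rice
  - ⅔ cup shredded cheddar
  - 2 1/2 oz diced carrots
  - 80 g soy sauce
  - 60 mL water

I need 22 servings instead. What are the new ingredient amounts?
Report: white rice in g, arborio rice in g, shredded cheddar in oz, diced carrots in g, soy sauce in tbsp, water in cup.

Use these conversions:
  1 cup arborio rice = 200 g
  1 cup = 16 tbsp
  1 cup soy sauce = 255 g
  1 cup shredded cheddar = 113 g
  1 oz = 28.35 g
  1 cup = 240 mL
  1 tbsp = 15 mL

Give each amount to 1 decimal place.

white rice: 415.8 g; arborio rice: 155.9 g; shredded cheddar: 9.7 oz; diced carrots: 259.9 g; soy sauce: 18.4 tbsp; water: 0.9 cup

Scaling factor: 22/6 = 11/3.
white rice: 4 oz × 11/3 × 28.35 g/oz = 415.8 g
arborio rice: 1.5 oz × 11/3 × 28.35 g/oz ≈ 155.9 g
shredded cheddar: 2/3 cup × 11/3 × 113 g/cup ÷ 28.35 g/oz ≈ 9.7 oz
diced carrots: 2.5 oz × 11/3 × 28.35 g/oz ≈ 259.9 g
soy sauce: 80 g × 11/3 ÷ 255 g/cup × 16 tbsp/cup ≈ 18.4 tbsp
water: 60 mL × 11/3 ÷ 240 mL/cup ≈ 0.9 cup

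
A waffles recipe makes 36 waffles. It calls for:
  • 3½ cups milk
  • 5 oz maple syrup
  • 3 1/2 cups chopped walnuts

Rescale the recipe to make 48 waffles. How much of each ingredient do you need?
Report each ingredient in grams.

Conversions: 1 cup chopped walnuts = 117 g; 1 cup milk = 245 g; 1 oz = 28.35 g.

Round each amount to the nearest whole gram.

milk: 1143 g; maple syrup: 189 g; chopped walnuts: 546 g

Scaling factor: 48/36 = 4/3.
milk: 3.5 cup × 4/3 × 245 g/cup ≈ 1143 g
maple syrup: 5 oz × 4/3 × 28.35 g/oz = 189 g
chopped walnuts: 3.5 cup × 4/3 × 117 g/cup = 546 g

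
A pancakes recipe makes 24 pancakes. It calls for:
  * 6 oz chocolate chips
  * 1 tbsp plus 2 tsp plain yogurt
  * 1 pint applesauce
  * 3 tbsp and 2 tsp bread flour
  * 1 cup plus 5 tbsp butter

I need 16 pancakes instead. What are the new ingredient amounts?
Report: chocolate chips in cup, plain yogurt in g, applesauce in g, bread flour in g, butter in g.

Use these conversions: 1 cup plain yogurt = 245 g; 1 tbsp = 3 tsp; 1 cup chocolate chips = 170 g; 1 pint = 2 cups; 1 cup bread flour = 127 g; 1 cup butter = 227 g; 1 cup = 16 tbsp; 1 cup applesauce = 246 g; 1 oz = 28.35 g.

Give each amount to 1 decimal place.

chocolate chips: 0.7 cup; plain yogurt: 17.0 g; applesauce: 328.0 g; bread flour: 19.4 g; butter: 198.6 g

Scaling factor: 16/24 = 2/3.
chocolate chips: 6 oz × 2/3 × 28.35 g/oz ÷ 170 g/cup ≈ 0.7 cup
plain yogurt: (1 tbsp + 2 tsp = 5/3 tbsp) × 2/3 ÷ 16 tbsp/cup × 245 g/cup ≈ 17.0 g
applesauce: 1 pint × 2/3 × 2 cup/pint × 246 g/cup = 328.0 g
bread flour: (3 tbsp + 2 tsp = 11/3 tbsp) × 2/3 ÷ 16 tbsp/cup × 127 g/cup ≈ 19.4 g
butter: (1 cup + 5 tbsp = 1.3125 cup) × 2/3 × 227 g/cup ≈ 198.6 g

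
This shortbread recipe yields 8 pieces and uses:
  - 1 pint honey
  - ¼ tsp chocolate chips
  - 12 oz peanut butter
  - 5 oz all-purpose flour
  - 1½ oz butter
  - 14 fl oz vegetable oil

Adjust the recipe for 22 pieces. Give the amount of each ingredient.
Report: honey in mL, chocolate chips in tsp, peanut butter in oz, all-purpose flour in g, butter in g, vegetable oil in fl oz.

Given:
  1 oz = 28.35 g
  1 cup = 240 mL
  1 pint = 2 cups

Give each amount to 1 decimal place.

Scaling factor: 22/8 = 11/4 = 2.75.
honey: 1 pint × 11/4 × 2 cup/pint × 240 mL/cup = 1320.0 mL
chocolate chips: 0.25 tsp × 11/4 ≈ 0.7 tsp
peanut butter: 12 oz × 11/4 = 33.0 oz
all-purpose flour: 5 oz × 11/4 × 28.35 g/oz ≈ 389.8 g
butter: 1.5 oz × 11/4 × 28.35 g/oz ≈ 116.9 g
vegetable oil: 14 fl oz × 11/4 = 38.5 fl oz

honey: 1320.0 mL; chocolate chips: 0.7 tsp; peanut butter: 33.0 oz; all-purpose flour: 389.8 g; butter: 116.9 g; vegetable oil: 38.5 fl oz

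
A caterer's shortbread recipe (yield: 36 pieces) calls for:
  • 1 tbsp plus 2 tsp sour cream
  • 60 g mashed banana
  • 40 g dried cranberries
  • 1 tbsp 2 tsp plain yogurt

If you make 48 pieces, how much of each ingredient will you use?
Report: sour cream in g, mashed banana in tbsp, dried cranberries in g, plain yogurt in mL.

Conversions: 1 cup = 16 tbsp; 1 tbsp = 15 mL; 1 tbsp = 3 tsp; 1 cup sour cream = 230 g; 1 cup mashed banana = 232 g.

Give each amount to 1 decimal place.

Scaling factor: 48/36 = 4/3.
sour cream: (1 tbsp + 2 tsp = 5/3 tbsp) × 4/3 ÷ 16 tbsp/cup × 230 g/cup ≈ 31.9 g
mashed banana: 60 g × 4/3 ÷ 232 g/cup × 16 tbsp/cup ≈ 5.5 tbsp
dried cranberries: 40 g × 4/3 ≈ 53.3 g
plain yogurt: (1 tbsp + 2 tsp = 5/3 tbsp) × 4/3 × 15 mL/tbsp ≈ 33.3 mL

sour cream: 31.9 g; mashed banana: 5.5 tbsp; dried cranberries: 53.3 g; plain yogurt: 33.3 mL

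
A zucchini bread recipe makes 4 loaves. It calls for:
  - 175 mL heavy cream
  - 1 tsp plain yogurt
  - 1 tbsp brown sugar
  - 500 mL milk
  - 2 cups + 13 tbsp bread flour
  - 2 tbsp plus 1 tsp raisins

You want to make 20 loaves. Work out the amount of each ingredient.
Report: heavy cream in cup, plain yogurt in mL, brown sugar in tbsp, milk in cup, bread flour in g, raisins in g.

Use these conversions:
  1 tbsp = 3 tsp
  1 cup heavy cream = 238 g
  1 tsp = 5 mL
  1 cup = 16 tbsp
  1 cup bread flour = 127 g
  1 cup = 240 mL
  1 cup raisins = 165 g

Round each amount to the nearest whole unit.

heavy cream: 4 cup; plain yogurt: 25 mL; brown sugar: 5 tbsp; milk: 10 cup; bread flour: 1786 g; raisins: 120 g

Scaling factor: 20/4 = 5.
heavy cream: 175 mL × 5 ÷ 240 mL/cup ≈ 4 cup
plain yogurt: 1 tsp × 5 × 5 mL/tsp = 25 mL
brown sugar: 1 tbsp × 5 = 5 tbsp
milk: 500 mL × 5 ÷ 240 mL/cup ≈ 10 cup
bread flour: (2 cup + 13 tbsp = 2.8125 cup) × 5 × 127 g/cup ≈ 1786 g
raisins: (2 tbsp + 1 tsp = 7/3 tbsp) × 5 ÷ 16 tbsp/cup × 165 g/cup ≈ 120 g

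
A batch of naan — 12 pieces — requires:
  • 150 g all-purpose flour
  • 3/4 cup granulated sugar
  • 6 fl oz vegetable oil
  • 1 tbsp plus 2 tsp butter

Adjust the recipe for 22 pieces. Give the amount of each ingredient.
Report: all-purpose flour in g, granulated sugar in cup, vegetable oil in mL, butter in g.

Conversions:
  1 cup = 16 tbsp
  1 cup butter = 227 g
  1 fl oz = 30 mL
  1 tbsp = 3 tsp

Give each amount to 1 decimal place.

all-purpose flour: 275.0 g; granulated sugar: 1.4 cup; vegetable oil: 330.0 mL; butter: 43.4 g

Scaling factor: 22/12 = 11/6.
all-purpose flour: 150 g × 11/6 = 275.0 g
granulated sugar: 0.75 cup × 11/6 ≈ 1.4 cup
vegetable oil: 6 fl oz × 11/6 × 30 mL/fl oz = 330.0 mL
butter: (1 tbsp + 2 tsp = 5/3 tbsp) × 11/6 ÷ 16 tbsp/cup × 227 g/cup ≈ 43.4 g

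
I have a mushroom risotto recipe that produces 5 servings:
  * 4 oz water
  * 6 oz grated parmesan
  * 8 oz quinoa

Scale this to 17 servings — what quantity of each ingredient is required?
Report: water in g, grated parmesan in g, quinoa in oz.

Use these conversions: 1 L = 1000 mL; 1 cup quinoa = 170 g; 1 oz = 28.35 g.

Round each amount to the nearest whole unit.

Scaling factor: 17/5 = 3.4.
water: 4 oz × 17/5 × 28.35 g/oz ≈ 386 g
grated parmesan: 6 oz × 17/5 × 28.35 g/oz ≈ 578 g
quinoa: 8 oz × 17/5 ≈ 27 oz

water: 386 g; grated parmesan: 578 g; quinoa: 27 oz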